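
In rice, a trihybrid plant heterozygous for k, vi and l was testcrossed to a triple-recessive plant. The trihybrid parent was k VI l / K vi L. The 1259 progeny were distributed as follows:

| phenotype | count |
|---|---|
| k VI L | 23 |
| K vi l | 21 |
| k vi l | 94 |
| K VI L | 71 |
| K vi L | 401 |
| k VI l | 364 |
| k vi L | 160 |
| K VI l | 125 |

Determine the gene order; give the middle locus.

l

The two rarest classes, k VI L and K vi l, are the double crossovers. Comparing them with the parentals, only the l allele has switched, so l is the middle locus and the order is k – l – vi.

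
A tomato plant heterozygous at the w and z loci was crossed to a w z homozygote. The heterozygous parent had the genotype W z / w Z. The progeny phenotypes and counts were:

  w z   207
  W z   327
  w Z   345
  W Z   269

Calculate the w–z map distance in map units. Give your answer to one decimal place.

The recombinant classes are W Z and w z: 269 + 207 = 476.
Recombination frequency = 476/1148 = 0.4146 ≈ 41.5%, i.e. 41.5 map units.

41.5 map units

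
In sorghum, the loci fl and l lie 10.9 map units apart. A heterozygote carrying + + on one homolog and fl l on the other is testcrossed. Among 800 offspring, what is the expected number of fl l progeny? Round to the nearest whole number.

A map distance of 10.9 map units corresponds to a recombination frequency of 0.109.
The F1 is + + / fl l, so fl l is a parental gamete class with expected frequency (1 − r)/2 = 0.891/2 = 0.4455.
Expected number = 0.4455 × 800 = 356.40 ≈ 356.

356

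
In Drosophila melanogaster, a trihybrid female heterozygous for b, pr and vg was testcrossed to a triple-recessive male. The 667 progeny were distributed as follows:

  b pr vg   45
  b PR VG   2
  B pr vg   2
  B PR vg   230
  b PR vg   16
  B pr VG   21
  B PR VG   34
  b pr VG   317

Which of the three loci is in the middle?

The two most frequent reciprocal classes, b pr VG and B PR vg, are the parental types, so the F1 was b pr VG / B PR vg.
The two rarest classes, b PR VG and B pr vg, are the double crossovers. Comparing them with the parentals, only the pr allele has switched, so pr is the middle locus and the order is vg – pr – b.

pr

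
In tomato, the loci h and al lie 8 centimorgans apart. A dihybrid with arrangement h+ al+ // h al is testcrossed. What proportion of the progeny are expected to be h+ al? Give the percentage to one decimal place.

4.0%

A map distance of 8 centimorgans corresponds to a recombination frequency of 0.080.
The F1 is h+ al+ / h al, so h+ al is a recombinant gamete class with expected frequency r/2 = 0.080/2 = 0.0400.
That is 0.0400 = 4.0% of the progeny.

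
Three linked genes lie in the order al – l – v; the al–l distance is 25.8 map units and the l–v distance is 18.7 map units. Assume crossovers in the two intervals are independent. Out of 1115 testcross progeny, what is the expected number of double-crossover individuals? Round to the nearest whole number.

54

Map distances give recombination frequencies of 0.258 and 0.187 for the two intervals.
With no interference, expected double-crossover frequency = 0.258 × 0.187 = 0.04825.
Expected number = 0.04825 × 1115 = 53.79 ≈ 54.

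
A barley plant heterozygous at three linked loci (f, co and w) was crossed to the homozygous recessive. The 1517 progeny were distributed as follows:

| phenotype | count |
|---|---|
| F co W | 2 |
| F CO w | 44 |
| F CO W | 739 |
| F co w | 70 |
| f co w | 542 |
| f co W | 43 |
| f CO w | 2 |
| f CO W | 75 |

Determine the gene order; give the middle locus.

The two most frequent reciprocal classes, F CO W and f co w, are the parental types, so the F1 was F CO W / f co w.
The two rarest classes, F co W and f CO w, are the double crossovers. Comparing them with the parentals, only the co allele has switched, so co is the middle locus and the order is w – co – f.

co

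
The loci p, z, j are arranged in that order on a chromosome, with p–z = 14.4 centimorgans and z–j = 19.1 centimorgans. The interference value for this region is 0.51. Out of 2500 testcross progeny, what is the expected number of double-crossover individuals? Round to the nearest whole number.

34

Map distances give recombination frequencies of 0.144 and 0.191 for the two intervals.
With interference 0.51 (so coincidence = 0.49), expected double-crossover frequency = 0.144 × 0.191 × 0.49 = 0.01348.
Expected number = 0.01348 × 2500 = 33.69 ≈ 34.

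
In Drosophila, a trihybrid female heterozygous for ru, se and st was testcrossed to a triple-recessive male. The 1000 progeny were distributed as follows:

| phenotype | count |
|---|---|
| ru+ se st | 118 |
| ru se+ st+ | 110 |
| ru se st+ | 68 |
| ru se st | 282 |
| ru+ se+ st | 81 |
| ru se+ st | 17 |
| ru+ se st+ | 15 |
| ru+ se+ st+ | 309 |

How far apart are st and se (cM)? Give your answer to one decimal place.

18.1 cM

The two most frequent reciprocal classes, ru+ se+ st+ and ru se st, are the parental types, so the F1 was ru+ se+ st+ / ru se st.
The two rarest classes, ru+ se st+ and ru se+ st, are the double crossovers. Comparing them with the parentals, only the se allele has switched, so se is the middle locus and the order is ru – se – st.
Crossovers in the se–st interval produce the single-crossover classes ru+ se+ st and ru se st+ (81 + 68 = 149) plus the double crossovers (32).
RF(se–st) = (149 + 32) / 1000 = 181/1000 = 0.1810 → 18.1 cM.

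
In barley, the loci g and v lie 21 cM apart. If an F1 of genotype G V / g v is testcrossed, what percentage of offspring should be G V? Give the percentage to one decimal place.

39.5%

A map distance of 21 cM corresponds to a recombination frequency of 0.210.
The F1 is G V / g v, so G V is a parental gamete class with expected frequency (1 − r)/2 = 0.790/2 = 0.3950.
That is 0.3950 = 39.5% of the progeny.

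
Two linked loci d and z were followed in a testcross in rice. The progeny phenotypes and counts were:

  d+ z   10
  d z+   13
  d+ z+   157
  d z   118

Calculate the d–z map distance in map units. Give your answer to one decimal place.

7.7 map units

The two most frequent classes, d+ z+ (157) and d z (118), are the parental types, so the F1 was d+ z+ / d z.
The recombinant classes are d+ z and d z+: 10 + 13 = 23.
Recombination frequency = 23/298 = 0.0772 ≈ 7.7%, i.e. 7.7 map units.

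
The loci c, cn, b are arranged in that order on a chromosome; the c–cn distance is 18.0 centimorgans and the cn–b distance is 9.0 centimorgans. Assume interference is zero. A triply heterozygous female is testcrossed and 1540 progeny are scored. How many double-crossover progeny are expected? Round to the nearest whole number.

Map distances give recombination frequencies of 0.180 and 0.090 for the two intervals.
With no interference, expected double-crossover frequency = 0.180 × 0.090 = 0.01620.
Expected number = 0.01620 × 1540 = 24.95 ≈ 25.

25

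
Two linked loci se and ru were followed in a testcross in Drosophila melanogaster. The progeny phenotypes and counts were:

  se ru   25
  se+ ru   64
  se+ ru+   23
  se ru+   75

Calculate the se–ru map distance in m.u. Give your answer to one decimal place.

The two most frequent classes, se+ ru (64) and se ru+ (75), are the parental types, so the F1 was se+ ru / se ru+.
The recombinant classes are se+ ru+ and se ru: 23 + 25 = 48.
Recombination frequency = 48/187 = 0.2567 ≈ 25.7%, i.e. 25.7 m.u.

25.7 m.u.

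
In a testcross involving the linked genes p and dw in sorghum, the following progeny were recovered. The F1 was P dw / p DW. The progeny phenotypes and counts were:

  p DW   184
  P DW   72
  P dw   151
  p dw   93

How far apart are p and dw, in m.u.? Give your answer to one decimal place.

33.0 m.u.

The recombinant classes are P DW and p dw: 72 + 93 = 165.
Recombination frequency = 165/500 = 0.3300 ≈ 33.0%, i.e. 33.0 m.u.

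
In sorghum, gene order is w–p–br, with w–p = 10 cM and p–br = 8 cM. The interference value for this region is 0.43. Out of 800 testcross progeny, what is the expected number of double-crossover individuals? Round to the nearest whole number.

Map distances give recombination frequencies of 0.100 and 0.080 for the two intervals.
With interference 0.43 (so coincidence = 0.57), expected double-crossover frequency = 0.100 × 0.080 × 0.57 = 0.00456.
Expected number = 0.00456 × 800 = 3.65 ≈ 4.

4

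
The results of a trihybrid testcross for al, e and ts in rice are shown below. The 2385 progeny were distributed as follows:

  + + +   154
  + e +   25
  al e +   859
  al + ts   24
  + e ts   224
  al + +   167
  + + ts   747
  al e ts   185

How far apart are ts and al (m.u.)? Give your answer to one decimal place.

The two most frequent reciprocal classes, al e + and + + ts, are the parental types, so the F1 was al e + / + + ts.
The two rarest classes, + e + and al + ts, are the double crossovers. Comparing them with the parentals, only the al allele has switched, so al is the middle locus and the order is ts – al – e.
Crossovers in the ts–al interval produce the single-crossover classes al e ts and + + + (185 + 154 = 339) plus the double crossovers (49).
RF(ts–al) = (339 + 49) / 2385 = 388/2385 = 0.1627 → 16.3 m.u.

16.3 m.u.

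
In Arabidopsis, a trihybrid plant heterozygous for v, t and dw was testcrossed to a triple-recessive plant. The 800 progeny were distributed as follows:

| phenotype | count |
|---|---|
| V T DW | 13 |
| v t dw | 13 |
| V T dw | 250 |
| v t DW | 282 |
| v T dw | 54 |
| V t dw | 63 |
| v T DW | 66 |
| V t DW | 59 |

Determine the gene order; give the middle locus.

The two most frequent reciprocal classes, v t DW and V T dw, are the parental types, so the F1 was v t DW / V T dw.
The two rarest classes, v t dw and V T DW, are the double crossovers. Comparing them with the parentals, only the dw allele has switched, so dw is the middle locus and the order is t – dw – v.

dw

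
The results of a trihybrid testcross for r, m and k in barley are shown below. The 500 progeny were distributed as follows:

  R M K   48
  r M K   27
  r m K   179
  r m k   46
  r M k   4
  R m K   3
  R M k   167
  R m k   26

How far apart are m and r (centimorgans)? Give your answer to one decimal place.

The two most frequent reciprocal classes, R M k and r m K, are the parental types, so the F1 was R M k / r m K.
The two rarest classes, r M k and R m K, are the double crossovers. Comparing them with the parentals, only the r allele has switched, so r is the middle locus and the order is m – r – k.
Crossovers in the m–r interval produce the single-crossover classes R m k and r M K (26 + 27 = 53) plus the double crossovers (7).
RF(m–r) = (53 + 7) / 500 = 60/500 = 0.1200 → 12.0 centimorgans.

12.0 centimorgans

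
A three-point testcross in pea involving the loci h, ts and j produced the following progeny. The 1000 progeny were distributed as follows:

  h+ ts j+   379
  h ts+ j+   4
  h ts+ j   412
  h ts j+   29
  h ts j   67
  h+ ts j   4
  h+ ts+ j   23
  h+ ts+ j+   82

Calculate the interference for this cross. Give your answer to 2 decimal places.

0.15

The two most frequent reciprocal classes, h+ ts j+ and h ts+ j, are the parental types, so the F1 was h+ ts j+ / h ts+ j.
The two rarest classes, h+ ts j and h ts+ j+, are the double crossovers. Comparing them with the parentals, only the j allele has switched, so j is the middle locus and the order is ts – j – h.
ts–j: (149 + 8)/1000 = 0.1570; j–h: (52 + 8)/1000 = 0.0600.
Expected DCO frequency = 0.1570 × 0.0600 ≈ 0.00942; observed = 8/1000 ≈ 0.00800.
Coefficient of coincidence = 0.00800/0.00942 ≈ 0.85; interference = 1 − 0.85 = 0.15.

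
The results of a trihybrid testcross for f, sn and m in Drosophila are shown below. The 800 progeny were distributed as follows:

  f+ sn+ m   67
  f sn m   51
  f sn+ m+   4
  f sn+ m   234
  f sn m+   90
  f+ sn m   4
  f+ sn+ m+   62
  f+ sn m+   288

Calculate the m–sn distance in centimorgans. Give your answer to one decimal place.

The two most frequent reciprocal classes, f sn+ m and f+ sn m+, are the parental types, so the F1 was f sn+ m / f+ sn m+.
The two rarest classes, f sn+ m+ and f+ sn m, are the double crossovers. Comparing them with the parentals, only the m allele has switched, so m is the middle locus and the order is sn – m – f.
Crossovers in the sn–m interval produce the single-crossover classes f sn m and f+ sn+ m+ (51 + 62 = 113) plus the double crossovers (8).
RF(sn–m) = (113 + 8) / 800 = 121/800 = 0.1512 → 15.1 centimorgans.

15.1 centimorgans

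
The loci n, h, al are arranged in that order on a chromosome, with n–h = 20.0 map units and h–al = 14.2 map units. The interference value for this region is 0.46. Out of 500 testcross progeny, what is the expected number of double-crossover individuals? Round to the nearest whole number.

8

Map distances give recombination frequencies of 0.200 and 0.142 for the two intervals.
With interference 0.46 (so coincidence = 0.54), expected double-crossover frequency = 0.200 × 0.142 × 0.54 = 0.01534.
Expected number = 0.01534 × 500 = 7.67 ≈ 8.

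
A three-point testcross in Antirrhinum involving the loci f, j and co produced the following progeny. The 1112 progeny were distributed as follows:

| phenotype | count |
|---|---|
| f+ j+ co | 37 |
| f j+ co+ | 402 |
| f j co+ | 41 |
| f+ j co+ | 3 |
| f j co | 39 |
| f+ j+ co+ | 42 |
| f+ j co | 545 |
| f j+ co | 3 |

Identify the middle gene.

The two most frequent reciprocal classes, f j+ co+ and f+ j co, are the parental types, so the F1 was f j+ co+ / f+ j co.
The two rarest classes, f j+ co and f+ j co+, are the double crossovers. Comparing them with the parentals, only the co allele has switched, so co is the middle locus and the order is f – co – j.

co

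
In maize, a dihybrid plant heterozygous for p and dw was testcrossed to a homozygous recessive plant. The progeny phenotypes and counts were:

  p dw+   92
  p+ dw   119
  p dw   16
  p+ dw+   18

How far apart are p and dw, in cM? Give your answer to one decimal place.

The two most frequent classes, p+ dw (119) and p dw+ (92), are the parental types, so the F1 was p+ dw / p dw+.
The recombinant classes are p+ dw+ and p dw: 18 + 16 = 34.
Recombination frequency = 34/245 = 0.1388 ≈ 13.9%, i.e. 13.9 cM.

13.9 cM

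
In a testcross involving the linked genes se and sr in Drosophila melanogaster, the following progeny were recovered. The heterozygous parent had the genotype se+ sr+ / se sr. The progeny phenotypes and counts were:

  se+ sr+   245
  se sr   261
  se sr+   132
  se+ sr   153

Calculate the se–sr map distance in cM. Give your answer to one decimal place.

The recombinant classes are se+ sr and se sr+: 153 + 132 = 285.
Recombination frequency = 285/791 = 0.3603 ≈ 36.0%, i.e. 36.0 cM.

36.0 cM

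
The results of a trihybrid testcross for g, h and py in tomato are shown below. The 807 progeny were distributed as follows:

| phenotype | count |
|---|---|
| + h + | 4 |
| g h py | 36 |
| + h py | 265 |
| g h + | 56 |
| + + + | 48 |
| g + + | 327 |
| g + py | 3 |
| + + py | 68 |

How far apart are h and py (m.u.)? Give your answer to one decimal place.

The two most frequent reciprocal classes, g + + and + h py, are the parental types, so the F1 was g + + / + h py.
The two rarest classes, g + py and + h +, are the double crossovers. Comparing them with the parentals, only the py allele has switched, so py is the middle locus and the order is g – py – h.
Crossovers in the py–h interval produce the single-crossover classes g h + and + + py (56 + 68 = 124) plus the double crossovers (7).
RF(py–h) = (124 + 7) / 807 = 131/807 = 0.1623 → 16.2 m.u.

16.2 m.u.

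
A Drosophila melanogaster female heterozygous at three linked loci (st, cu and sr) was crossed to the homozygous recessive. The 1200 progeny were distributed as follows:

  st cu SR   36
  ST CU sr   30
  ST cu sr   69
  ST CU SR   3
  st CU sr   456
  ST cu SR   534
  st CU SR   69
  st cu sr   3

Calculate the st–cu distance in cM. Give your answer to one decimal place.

6.0 cM

The two most frequent reciprocal classes, ST cu SR and st CU sr, are the parental types, so the F1 was ST cu SR / st CU sr.
The two rarest classes, ST CU SR and st cu sr, are the double crossovers. Comparing them with the parentals, only the cu allele has switched, so cu is the middle locus and the order is st – cu – sr.
Crossovers in the st–cu interval produce the single-crossover classes st cu SR and ST CU sr (36 + 30 = 66) plus the double crossovers (6).
RF(st–cu) = (66 + 6) / 1200 = 72/1200 = 0.0600 → 6.0 cM.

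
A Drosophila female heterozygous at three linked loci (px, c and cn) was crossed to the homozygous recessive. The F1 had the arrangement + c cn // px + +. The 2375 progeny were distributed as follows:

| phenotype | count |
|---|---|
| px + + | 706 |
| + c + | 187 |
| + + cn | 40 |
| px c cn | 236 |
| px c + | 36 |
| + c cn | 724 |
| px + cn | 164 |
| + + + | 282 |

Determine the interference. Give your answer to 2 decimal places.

The two rarest classes, + + cn and px c +, are the double crossovers. Comparing them with the parentals, only the c allele has switched, so c is the middle locus and the order is cn – c – px.
cn–c: (351 + 76)/2375 = 0.1798; c–px: (518 + 76)/2375 = 0.2501.
Expected DCO frequency = 0.1798 × 0.2501 ≈ 0.04497; observed = 76/2375 ≈ 0.03200.
Coefficient of coincidence = 0.03200/0.04497 ≈ 0.71; interference = 1 − 0.71 = 0.29.

0.29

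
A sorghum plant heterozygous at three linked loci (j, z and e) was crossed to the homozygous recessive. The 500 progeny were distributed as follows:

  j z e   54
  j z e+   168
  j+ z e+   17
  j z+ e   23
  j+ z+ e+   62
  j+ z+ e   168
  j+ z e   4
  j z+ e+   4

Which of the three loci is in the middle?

z

The two most frequent reciprocal classes, j+ z+ e and j z e+, are the parental types, so the F1 was j+ z+ e / j z e+.
The two rarest classes, j+ z e and j z+ e+, are the double crossovers. Comparing them with the parentals, only the z allele has switched, so z is the middle locus and the order is j – z – e.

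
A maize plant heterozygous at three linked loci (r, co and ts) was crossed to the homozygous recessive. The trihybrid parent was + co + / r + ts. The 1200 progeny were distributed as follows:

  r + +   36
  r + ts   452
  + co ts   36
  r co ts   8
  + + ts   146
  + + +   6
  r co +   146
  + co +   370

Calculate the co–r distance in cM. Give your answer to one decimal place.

25.5 cM

The two rarest classes, + + + and r co ts, are the double crossovers. Comparing them with the parentals, only the co allele has switched, so co is the middle locus and the order is r – co – ts.
Crossovers in the r–co interval produce the single-crossover classes r co + and + + ts (146 + 146 = 292) plus the double crossovers (14).
RF(r–co) = (292 + 14) / 1200 = 306/1200 = 0.2550 → 25.5 cM.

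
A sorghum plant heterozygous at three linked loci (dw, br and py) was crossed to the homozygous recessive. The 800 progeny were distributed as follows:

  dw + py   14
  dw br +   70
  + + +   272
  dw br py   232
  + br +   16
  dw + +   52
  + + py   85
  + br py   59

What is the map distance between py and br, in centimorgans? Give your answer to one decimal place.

23.1 centimorgans

The two most frequent reciprocal classes, + + + and dw br py, are the parental types, so the F1 was + + + / dw br py.
The two rarest classes, + br + and dw + py, are the double crossovers. Comparing them with the parentals, only the br allele has switched, so br is the middle locus and the order is py – br – dw.
Crossovers in the py–br interval produce the single-crossover classes + + py and dw br + (85 + 70 = 155) plus the double crossovers (30).
RF(py–br) = (155 + 30) / 800 = 185/800 = 0.2313 → 23.1 centimorgans.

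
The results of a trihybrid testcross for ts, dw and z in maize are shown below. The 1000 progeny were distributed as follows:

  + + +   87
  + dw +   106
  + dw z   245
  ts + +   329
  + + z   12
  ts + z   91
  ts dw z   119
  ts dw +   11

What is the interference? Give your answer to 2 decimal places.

0.54

The two most frequent reciprocal classes, ts + + and + dw z, are the parental types, so the F1 was ts + + / + dw z.
The two rarest classes, ts dw + and + + z, are the double crossovers. Comparing them with the parentals, only the dw allele has switched, so dw is the middle locus and the order is z – dw – ts.
z–dw: (197 + 23)/1000 = 0.2200; dw–ts: (206 + 23)/1000 = 0.2290.
Expected DCO frequency = 0.2200 × 0.2290 ≈ 0.05038; observed = 23/1000 ≈ 0.02300.
Coefficient of coincidence = 0.02300/0.05038 ≈ 0.46; interference = 1 − 0.46 = 0.54.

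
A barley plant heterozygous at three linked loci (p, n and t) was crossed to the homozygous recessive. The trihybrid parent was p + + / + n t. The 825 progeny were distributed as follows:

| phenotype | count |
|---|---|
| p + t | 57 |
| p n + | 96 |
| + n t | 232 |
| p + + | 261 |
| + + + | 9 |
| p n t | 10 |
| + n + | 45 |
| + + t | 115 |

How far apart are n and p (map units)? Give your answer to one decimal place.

27.9 map units

The two rarest classes, + + + and p n t, are the double crossovers. Comparing them with the parentals, only the p allele has switched, so p is the middle locus and the order is t – p – n.
Crossovers in the p–n interval produce the single-crossover classes p n + and + + t (96 + 115 = 211) plus the double crossovers (19).
RF(p–n) = (211 + 19) / 825 = 230/825 = 0.2788 → 27.9 map units.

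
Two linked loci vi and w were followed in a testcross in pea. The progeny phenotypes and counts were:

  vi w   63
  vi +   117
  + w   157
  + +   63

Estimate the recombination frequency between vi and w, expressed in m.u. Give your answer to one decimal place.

The two most frequent classes, + w (157) and vi + (117), are the parental types, so the F1 was + w / vi +.
The recombinant classes are + + and vi w: 63 + 63 = 126.
Recombination frequency = 126/400 = 0.3150 ≈ 31.5%, i.e. 31.5 m.u.

31.5 m.u.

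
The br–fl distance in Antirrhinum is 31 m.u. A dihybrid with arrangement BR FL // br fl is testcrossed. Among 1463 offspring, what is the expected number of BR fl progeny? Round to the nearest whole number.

227

A map distance of 31 m.u. corresponds to a recombination frequency of 0.310.
The F1 is BR FL / br fl, so BR fl is a recombinant gamete class with expected frequency r/2 = 0.310/2 = 0.1550.
Expected number = 0.1550 × 1463 = 226.76 ≈ 227.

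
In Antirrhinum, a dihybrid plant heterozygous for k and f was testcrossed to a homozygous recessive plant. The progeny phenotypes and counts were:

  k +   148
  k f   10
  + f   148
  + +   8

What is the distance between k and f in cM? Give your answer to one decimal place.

The two most frequent classes, + f (148) and k + (148), are the parental types, so the F1 was + f / k +.
The recombinant classes are + + and k f: 8 + 10 = 18.
Recombination frequency = 18/314 = 0.0573 ≈ 5.7%, i.e. 5.7 cM.

5.7 cM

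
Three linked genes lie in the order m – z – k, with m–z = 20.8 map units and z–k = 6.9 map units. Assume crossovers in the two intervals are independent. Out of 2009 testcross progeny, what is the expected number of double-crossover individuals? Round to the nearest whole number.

Map distances give recombination frequencies of 0.208 and 0.069 for the two intervals.
With no interference, expected double-crossover frequency = 0.208 × 0.069 = 0.01435.
Expected number = 0.01435 × 2009 = 28.83 ≈ 29.

29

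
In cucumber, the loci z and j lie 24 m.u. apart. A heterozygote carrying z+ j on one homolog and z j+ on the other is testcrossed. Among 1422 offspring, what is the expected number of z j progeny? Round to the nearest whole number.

A map distance of 24 m.u. corresponds to a recombination frequency of 0.240.
The F1 is z+ j / z j+, so z j is a recombinant gamete class with expected frequency r/2 = 0.240/2 = 0.1200.
Expected number = 0.1200 × 1422 = 170.64 ≈ 171.

171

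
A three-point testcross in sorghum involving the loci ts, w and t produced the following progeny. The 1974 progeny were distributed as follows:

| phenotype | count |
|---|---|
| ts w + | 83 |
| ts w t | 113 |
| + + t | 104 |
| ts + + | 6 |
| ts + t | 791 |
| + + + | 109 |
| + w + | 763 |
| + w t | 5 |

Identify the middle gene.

t

The two most frequent reciprocal classes, ts + t and + w +, are the parental types, so the F1 was ts + t / + w +.
The two rarest classes, ts + + and + w t, are the double crossovers. Comparing them with the parentals, only the t allele has switched, so t is the middle locus and the order is ts – t – w.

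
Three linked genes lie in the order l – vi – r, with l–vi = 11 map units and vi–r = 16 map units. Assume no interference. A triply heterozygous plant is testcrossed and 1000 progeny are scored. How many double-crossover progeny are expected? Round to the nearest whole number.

Map distances give recombination frequencies of 0.110 and 0.160 for the two intervals.
With no interference, expected double-crossover frequency = 0.110 × 0.160 = 0.01760.
Expected number = 0.01760 × 1000 = 17.60 ≈ 18.

18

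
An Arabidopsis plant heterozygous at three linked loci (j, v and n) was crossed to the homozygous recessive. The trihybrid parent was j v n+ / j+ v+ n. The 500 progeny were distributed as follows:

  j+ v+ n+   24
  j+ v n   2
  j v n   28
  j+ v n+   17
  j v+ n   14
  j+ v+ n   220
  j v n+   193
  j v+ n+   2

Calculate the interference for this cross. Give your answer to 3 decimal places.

The two rarest classes, j v+ n+ and j+ v n, are the double crossovers. Comparing them with the parentals, only the v allele has switched, so v is the middle locus and the order is j – v – n.
j–v: (31 + 4)/500 = 0.0700; v–n: (52 + 4)/500 = 0.1120.
Expected DCO frequency = 0.0700 × 0.1120 ≈ 0.00784; observed = 4/500 ≈ 0.00800.
Coefficient of coincidence = 0.00800/0.00784 ≈ 1.020; interference = 1 − 1.020 = -0.020.

-0.020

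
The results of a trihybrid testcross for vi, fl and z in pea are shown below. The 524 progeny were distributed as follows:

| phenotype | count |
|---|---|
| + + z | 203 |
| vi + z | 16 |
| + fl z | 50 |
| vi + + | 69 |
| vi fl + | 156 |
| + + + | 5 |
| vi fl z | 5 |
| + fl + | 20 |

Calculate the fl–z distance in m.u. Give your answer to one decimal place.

24.6 m.u.

The two most frequent reciprocal classes, + + z and vi fl +, are the parental types, so the F1 was + + z / vi fl +.
The two rarest classes, + + + and vi fl z, are the double crossovers. Comparing them with the parentals, only the z allele has switched, so z is the middle locus and the order is vi – z – fl.
Crossovers in the z–fl interval produce the single-crossover classes + fl z and vi + + (50 + 69 = 119) plus the double crossovers (10).
RF(z–fl) = (119 + 10) / 524 = 129/524 = 0.2462 → 24.6 m.u.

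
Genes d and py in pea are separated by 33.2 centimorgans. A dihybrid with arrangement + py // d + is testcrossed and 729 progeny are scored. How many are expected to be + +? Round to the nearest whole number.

A map distance of 33.2 centimorgans corresponds to a recombination frequency of 0.332.
The F1 is + py / d +, so + + is a recombinant gamete class with expected frequency r/2 = 0.332/2 = 0.1660.
Expected number = 0.1660 × 729 = 121.01 ≈ 121.

121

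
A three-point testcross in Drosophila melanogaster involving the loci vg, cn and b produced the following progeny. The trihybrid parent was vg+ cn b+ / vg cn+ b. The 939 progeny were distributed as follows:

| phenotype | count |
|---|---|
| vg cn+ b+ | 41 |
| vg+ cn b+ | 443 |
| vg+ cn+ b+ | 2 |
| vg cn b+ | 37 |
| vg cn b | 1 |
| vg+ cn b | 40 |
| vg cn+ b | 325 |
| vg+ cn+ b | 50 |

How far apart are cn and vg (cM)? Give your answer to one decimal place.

The two rarest classes, vg+ cn+ b+ and vg cn b, are the double crossovers. Comparing them with the parentals, only the cn allele has switched, so cn is the middle locus and the order is b – cn – vg.
Crossovers in the cn–vg interval produce the single-crossover classes vg cn b+ and vg+ cn+ b (37 + 50 = 87) plus the double crossovers (3).
RF(cn–vg) = (87 + 3) / 939 = 90/939 = 0.0958 → 9.6 cM.

9.6 cM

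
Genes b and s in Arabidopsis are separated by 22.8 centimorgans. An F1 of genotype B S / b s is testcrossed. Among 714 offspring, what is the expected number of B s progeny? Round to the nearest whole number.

A map distance of 22.8 centimorgans corresponds to a recombination frequency of 0.228.
The F1 is B S / b s, so B s is a recombinant gamete class with expected frequency r/2 = 0.228/2 = 0.1140.
Expected number = 0.1140 × 714 = 81.40 ≈ 81.

81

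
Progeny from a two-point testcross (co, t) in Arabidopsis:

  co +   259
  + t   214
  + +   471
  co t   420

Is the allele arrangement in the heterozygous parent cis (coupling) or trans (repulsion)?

cis

The two most frequent classes are + + (471) and co t (420); these are the parental (non-recombinant) types.
So the F1 carried + + on one chromosome and co t on the other — the recessive alleles are on the same chromosome (cis / coupling).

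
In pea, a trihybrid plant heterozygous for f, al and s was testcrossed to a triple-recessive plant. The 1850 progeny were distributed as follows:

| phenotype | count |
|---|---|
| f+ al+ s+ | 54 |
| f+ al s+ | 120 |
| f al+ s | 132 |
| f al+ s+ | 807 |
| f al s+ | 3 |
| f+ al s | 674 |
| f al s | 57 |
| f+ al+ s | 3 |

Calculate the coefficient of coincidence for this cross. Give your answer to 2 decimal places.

0.37

The two most frequent reciprocal classes, f al+ s+ and f+ al s, are the parental types, so the F1 was f al+ s+ / f+ al s.
The two rarest classes, f al s+ and f+ al+ s, are the double crossovers. Comparing them with the parentals, only the al allele has switched, so al is the middle locus and the order is s – al – f.
s–al: (252 + 6)/1850 = 0.1395; al–f: (111 + 6)/1850 = 0.0632.
Expected DCO frequency = 0.1395 × 0.0632 ≈ 0.00882; observed = 6/1850 ≈ 0.00324.
Coefficient of coincidence = 0.00324/0.00882 ≈ 0.37.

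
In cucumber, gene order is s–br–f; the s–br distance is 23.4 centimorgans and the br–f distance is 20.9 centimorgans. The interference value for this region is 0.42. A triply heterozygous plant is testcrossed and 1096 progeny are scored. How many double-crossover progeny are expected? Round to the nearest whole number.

31

Map distances give recombination frequencies of 0.234 and 0.209 for the two intervals.
With interference 0.42 (so coincidence = 0.58), expected double-crossover frequency = 0.234 × 0.209 × 0.58 = 0.02837.
Expected number = 0.02837 × 1096 = 31.09 ≈ 31.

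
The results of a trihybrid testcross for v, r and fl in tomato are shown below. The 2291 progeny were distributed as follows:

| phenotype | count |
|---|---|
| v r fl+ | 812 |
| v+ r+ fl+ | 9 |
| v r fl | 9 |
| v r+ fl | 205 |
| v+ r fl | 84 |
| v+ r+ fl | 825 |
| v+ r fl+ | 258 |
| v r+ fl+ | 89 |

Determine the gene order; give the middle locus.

The two most frequent reciprocal classes, v r fl+ and v+ r+ fl, are the parental types, so the F1 was v r fl+ / v+ r+ fl.
The two rarest classes, v r fl and v+ r+ fl+, are the double crossovers. Comparing them with the parentals, only the fl allele has switched, so fl is the middle locus and the order is v – fl – r.

fl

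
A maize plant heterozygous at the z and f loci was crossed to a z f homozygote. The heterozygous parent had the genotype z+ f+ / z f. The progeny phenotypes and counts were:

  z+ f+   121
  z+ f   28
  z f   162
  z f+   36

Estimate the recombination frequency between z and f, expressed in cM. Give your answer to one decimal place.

The recombinant classes are z+ f and z f+: 28 + 36 = 64.
Recombination frequency = 64/347 = 0.1844 ≈ 18.4%, i.e. 18.4 cM.

18.4 cM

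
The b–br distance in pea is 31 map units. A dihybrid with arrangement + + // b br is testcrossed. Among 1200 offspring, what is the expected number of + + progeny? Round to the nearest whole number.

A map distance of 31 map units corresponds to a recombination frequency of 0.310.
The F1 is + + / b br, so + + is a parental gamete class with expected frequency (1 − r)/2 = 0.690/2 = 0.3450.
Expected number = 0.3450 × 1200 = 414.00 ≈ 414.

414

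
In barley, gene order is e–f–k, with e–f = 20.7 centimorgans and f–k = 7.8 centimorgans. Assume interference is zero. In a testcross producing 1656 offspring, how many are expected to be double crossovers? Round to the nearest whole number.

27

Map distances give recombination frequencies of 0.207 and 0.078 for the two intervals.
With no interference, expected double-crossover frequency = 0.207 × 0.078 = 0.01615.
Expected number = 0.01615 × 1656 = 26.74 ≈ 27.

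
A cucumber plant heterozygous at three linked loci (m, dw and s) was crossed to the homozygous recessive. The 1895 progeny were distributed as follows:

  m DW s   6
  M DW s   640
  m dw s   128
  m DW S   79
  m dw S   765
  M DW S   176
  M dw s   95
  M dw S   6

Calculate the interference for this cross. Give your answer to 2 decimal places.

0.61

The two most frequent reciprocal classes, M DW s and m dw S, are the parental types, so the F1 was M DW s / m dw S.
The two rarest classes, m DW s and M dw S, are the double crossovers. Comparing them with the parentals, only the m allele has switched, so m is the middle locus and the order is s – m – dw.
s–m: (304 + 12)/1895 = 0.1668; m–dw: (174 + 12)/1895 = 0.0982.
Expected DCO frequency = 0.1668 × 0.0982 ≈ 0.01638; observed = 12/1895 ≈ 0.00633.
Coefficient of coincidence = 0.00633/0.01638 ≈ 0.39; interference = 1 − 0.39 = 0.61.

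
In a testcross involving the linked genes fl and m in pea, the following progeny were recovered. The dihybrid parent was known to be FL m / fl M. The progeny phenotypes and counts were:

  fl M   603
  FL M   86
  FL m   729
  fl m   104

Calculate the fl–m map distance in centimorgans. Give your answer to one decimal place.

The recombinant classes are FL M and fl m: 86 + 104 = 190.
Recombination frequency = 190/1522 = 0.1248 ≈ 12.5%, i.e. 12.5 centimorgans.

12.5 centimorgans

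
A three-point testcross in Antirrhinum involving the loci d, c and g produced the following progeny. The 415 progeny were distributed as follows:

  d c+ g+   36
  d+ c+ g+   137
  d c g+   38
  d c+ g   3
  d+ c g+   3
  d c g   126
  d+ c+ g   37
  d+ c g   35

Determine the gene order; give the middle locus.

c

The two most frequent reciprocal classes, d+ c+ g+ and d c g, are the parental types, so the F1 was d+ c+ g+ / d c g.
The two rarest classes, d+ c g+ and d c+ g, are the double crossovers. Comparing them with the parentals, only the c allele has switched, so c is the middle locus and the order is d – c – g.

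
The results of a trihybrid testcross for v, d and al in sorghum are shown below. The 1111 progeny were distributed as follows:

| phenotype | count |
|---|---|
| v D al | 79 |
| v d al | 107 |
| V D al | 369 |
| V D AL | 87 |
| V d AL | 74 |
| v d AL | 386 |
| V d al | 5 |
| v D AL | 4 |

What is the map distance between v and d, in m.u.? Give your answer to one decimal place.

14.6 m.u.

The two most frequent reciprocal classes, v d AL and V D al, are the parental types, so the F1 was v d AL / V D al.
The two rarest classes, v D AL and V d al, are the double crossovers. Comparing them with the parentals, only the d allele has switched, so d is the middle locus and the order is v – d – al.
Crossovers in the v–d interval produce the single-crossover classes V d AL and v D al (74 + 79 = 153) plus the double crossovers (9).
RF(v–d) = (153 + 9) / 1111 = 162/1111 = 0.1458 → 14.6 m.u.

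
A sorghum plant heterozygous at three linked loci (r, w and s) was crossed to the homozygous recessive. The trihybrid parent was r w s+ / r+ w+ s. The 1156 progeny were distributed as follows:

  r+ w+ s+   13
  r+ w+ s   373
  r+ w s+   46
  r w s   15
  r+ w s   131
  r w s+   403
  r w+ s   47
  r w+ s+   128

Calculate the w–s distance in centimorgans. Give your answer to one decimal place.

24.8 centimorgans

The two rarest classes, r w s and r+ w+ s+, are the double crossovers. Comparing them with the parentals, only the s allele has switched, so s is the middle locus and the order is r – s – w.
Crossovers in the s–w interval produce the single-crossover classes r w+ s+ and r+ w s (128 + 131 = 259) plus the double crossovers (28).
RF(s–w) = (259 + 28) / 1156 = 287/1156 = 0.2483 → 24.8 centimorgans.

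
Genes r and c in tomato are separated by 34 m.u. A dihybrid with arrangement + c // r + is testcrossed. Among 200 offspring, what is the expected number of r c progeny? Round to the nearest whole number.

34

A map distance of 34 m.u. corresponds to a recombination frequency of 0.340.
The F1 is + c / r +, so r c is a recombinant gamete class with expected frequency r/2 = 0.340/2 = 0.1700.
Expected number = 0.1700 × 200 = 34.00 ≈ 34.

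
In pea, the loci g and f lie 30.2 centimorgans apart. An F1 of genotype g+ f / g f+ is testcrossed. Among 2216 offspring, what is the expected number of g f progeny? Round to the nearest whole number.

A map distance of 30.2 centimorgans corresponds to a recombination frequency of 0.302.
The F1 is g+ f / g f+, so g f is a recombinant gamete class with expected frequency r/2 = 0.302/2 = 0.1510.
Expected number = 0.1510 × 2216 = 334.62 ≈ 335.

335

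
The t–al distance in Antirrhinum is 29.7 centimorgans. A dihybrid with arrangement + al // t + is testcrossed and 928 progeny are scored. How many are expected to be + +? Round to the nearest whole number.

138

A map distance of 29.7 centimorgans corresponds to a recombination frequency of 0.297.
The F1 is + al / t +, so + + is a recombinant gamete class with expected frequency r/2 = 0.297/2 = 0.1485.
Expected number = 0.1485 × 928 = 137.81 ≈ 138.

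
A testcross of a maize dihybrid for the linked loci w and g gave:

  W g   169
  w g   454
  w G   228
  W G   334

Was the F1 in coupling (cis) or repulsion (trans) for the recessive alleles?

cis

The two most frequent classes are W G (334) and w g (454); these are the parental (non-recombinant) types.
So the F1 carried W G on one chromosome and w g on the other — the recessive alleles are on the same chromosome (cis / coupling).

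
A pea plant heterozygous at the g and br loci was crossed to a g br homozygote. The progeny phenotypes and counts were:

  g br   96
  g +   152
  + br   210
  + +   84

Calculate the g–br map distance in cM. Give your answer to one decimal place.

The two most frequent classes, + br (210) and g + (152), are the parental types, so the F1 was + br / g +.
The recombinant classes are + + and g br: 84 + 96 = 180.
Recombination frequency = 180/542 = 0.3321 ≈ 33.2%, i.e. 33.2 cM.

33.2 cM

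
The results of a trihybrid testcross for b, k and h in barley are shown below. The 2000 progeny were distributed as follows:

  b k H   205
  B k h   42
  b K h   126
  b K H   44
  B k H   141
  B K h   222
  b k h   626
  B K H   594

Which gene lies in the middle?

b

The two most frequent reciprocal classes, B K H and b k h, are the parental types, so the F1 was B K H / b k h.
The two rarest classes, b K H and B k h, are the double crossovers. Comparing them with the parentals, only the b allele has switched, so b is the middle locus and the order is k – b – h.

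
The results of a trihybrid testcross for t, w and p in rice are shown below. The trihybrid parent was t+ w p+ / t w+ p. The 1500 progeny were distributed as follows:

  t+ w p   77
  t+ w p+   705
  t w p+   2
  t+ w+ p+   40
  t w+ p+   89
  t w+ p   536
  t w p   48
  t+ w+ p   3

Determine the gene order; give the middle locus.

The two rarest classes, t w p+ and t+ w+ p, are the double crossovers. Comparing them with the parentals, only the t allele has switched, so t is the middle locus and the order is p – t – w.

t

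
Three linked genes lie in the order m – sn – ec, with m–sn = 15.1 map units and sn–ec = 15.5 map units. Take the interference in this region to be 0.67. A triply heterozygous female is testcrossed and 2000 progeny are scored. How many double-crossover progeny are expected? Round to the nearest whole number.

15

Map distances give recombination frequencies of 0.151 and 0.155 for the two intervals.
With interference 0.67 (so coincidence = 0.33), expected double-crossover frequency = 0.151 × 0.155 × 0.33 = 0.00772.
Expected number = 0.00772 × 2000 = 15.45 ≈ 15.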